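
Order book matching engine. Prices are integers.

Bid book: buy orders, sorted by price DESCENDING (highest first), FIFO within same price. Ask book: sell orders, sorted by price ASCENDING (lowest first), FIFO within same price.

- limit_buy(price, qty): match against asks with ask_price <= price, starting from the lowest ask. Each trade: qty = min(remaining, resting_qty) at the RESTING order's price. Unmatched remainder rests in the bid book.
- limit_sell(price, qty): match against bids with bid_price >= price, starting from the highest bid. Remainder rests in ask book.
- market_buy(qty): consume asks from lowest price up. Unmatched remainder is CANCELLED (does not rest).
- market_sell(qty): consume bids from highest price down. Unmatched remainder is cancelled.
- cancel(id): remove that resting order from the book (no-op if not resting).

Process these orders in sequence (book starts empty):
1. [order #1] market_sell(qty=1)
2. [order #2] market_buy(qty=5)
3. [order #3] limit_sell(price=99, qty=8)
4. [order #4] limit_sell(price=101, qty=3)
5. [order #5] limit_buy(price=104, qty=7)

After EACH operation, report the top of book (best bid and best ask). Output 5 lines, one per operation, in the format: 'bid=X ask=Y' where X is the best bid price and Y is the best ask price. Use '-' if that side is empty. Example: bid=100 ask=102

After op 1 [order #1] market_sell(qty=1): fills=none; bids=[-] asks=[-]
After op 2 [order #2] market_buy(qty=5): fills=none; bids=[-] asks=[-]
After op 3 [order #3] limit_sell(price=99, qty=8): fills=none; bids=[-] asks=[#3:8@99]
After op 4 [order #4] limit_sell(price=101, qty=3): fills=none; bids=[-] asks=[#3:8@99 #4:3@101]
After op 5 [order #5] limit_buy(price=104, qty=7): fills=#5x#3:7@99; bids=[-] asks=[#3:1@99 #4:3@101]

Answer: bid=- ask=-
bid=- ask=-
bid=- ask=99
bid=- ask=99
bid=- ask=99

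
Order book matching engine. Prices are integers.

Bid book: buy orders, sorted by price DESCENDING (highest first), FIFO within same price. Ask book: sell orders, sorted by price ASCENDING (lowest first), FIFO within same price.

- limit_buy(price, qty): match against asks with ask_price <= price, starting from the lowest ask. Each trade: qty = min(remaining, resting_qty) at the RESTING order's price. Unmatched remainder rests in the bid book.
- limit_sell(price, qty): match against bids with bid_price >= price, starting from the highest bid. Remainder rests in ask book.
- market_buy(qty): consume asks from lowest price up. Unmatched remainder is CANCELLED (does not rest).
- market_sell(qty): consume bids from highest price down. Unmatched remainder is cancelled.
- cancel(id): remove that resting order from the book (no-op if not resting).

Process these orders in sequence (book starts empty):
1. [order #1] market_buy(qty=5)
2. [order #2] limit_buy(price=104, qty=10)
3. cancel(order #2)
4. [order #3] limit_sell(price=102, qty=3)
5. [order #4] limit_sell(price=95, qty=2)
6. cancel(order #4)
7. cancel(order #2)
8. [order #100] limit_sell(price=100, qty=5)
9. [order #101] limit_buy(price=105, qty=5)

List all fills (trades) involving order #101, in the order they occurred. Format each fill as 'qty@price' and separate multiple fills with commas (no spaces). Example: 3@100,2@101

After op 1 [order #1] market_buy(qty=5): fills=none; bids=[-] asks=[-]
After op 2 [order #2] limit_buy(price=104, qty=10): fills=none; bids=[#2:10@104] asks=[-]
After op 3 cancel(order #2): fills=none; bids=[-] asks=[-]
After op 4 [order #3] limit_sell(price=102, qty=3): fills=none; bids=[-] asks=[#3:3@102]
After op 5 [order #4] limit_sell(price=95, qty=2): fills=none; bids=[-] asks=[#4:2@95 #3:3@102]
After op 6 cancel(order #4): fills=none; bids=[-] asks=[#3:3@102]
After op 7 cancel(order #2): fills=none; bids=[-] asks=[#3:3@102]
After op 8 [order #100] limit_sell(price=100, qty=5): fills=none; bids=[-] asks=[#100:5@100 #3:3@102]
After op 9 [order #101] limit_buy(price=105, qty=5): fills=#101x#100:5@100; bids=[-] asks=[#3:3@102]

Answer: 5@100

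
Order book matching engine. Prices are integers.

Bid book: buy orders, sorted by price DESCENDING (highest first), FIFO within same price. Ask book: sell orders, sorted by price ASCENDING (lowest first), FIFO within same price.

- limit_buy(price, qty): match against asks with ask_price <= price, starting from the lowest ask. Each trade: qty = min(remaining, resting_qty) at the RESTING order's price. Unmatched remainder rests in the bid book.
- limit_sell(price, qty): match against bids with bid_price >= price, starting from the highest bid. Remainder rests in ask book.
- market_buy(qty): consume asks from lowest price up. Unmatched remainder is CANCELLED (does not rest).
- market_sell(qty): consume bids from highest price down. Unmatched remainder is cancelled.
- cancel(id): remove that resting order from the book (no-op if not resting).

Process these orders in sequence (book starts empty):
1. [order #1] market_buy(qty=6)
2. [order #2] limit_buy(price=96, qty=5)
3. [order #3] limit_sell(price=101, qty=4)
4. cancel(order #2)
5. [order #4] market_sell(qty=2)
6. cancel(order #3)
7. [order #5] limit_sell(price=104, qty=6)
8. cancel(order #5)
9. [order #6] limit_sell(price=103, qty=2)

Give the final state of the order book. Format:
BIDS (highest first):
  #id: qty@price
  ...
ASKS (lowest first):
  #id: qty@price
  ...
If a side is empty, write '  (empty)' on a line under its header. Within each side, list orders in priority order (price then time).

Answer: BIDS (highest first):
  (empty)
ASKS (lowest first):
  #6: 2@103

Derivation:
After op 1 [order #1] market_buy(qty=6): fills=none; bids=[-] asks=[-]
After op 2 [order #2] limit_buy(price=96, qty=5): fills=none; bids=[#2:5@96] asks=[-]
After op 3 [order #3] limit_sell(price=101, qty=4): fills=none; bids=[#2:5@96] asks=[#3:4@101]
After op 4 cancel(order #2): fills=none; bids=[-] asks=[#3:4@101]
After op 5 [order #4] market_sell(qty=2): fills=none; bids=[-] asks=[#3:4@101]
After op 6 cancel(order #3): fills=none; bids=[-] asks=[-]
After op 7 [order #5] limit_sell(price=104, qty=6): fills=none; bids=[-] asks=[#5:6@104]
After op 8 cancel(order #5): fills=none; bids=[-] asks=[-]
After op 9 [order #6] limit_sell(price=103, qty=2): fills=none; bids=[-] asks=[#6:2@103]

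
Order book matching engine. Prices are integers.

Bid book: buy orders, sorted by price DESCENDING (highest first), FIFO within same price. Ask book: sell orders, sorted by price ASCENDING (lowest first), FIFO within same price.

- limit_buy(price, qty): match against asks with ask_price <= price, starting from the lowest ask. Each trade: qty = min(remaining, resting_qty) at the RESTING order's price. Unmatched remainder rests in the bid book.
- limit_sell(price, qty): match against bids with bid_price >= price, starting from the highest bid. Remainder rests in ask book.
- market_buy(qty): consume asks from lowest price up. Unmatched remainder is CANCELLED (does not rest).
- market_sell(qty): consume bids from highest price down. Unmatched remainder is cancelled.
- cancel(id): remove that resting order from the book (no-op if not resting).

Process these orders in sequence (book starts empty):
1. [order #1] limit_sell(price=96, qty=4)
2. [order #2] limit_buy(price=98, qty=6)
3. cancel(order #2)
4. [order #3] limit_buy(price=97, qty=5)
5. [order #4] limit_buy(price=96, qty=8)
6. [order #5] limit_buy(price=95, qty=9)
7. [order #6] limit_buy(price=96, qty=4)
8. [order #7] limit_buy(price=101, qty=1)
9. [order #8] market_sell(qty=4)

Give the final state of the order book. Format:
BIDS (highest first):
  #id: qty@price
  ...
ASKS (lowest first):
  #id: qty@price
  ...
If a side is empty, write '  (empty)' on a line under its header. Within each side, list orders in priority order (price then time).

Answer: BIDS (highest first):
  #3: 2@97
  #4: 8@96
  #6: 4@96
  #5: 9@95
ASKS (lowest first):
  (empty)

Derivation:
After op 1 [order #1] limit_sell(price=96, qty=4): fills=none; bids=[-] asks=[#1:4@96]
After op 2 [order #2] limit_buy(price=98, qty=6): fills=#2x#1:4@96; bids=[#2:2@98] asks=[-]
After op 3 cancel(order #2): fills=none; bids=[-] asks=[-]
After op 4 [order #3] limit_buy(price=97, qty=5): fills=none; bids=[#3:5@97] asks=[-]
After op 5 [order #4] limit_buy(price=96, qty=8): fills=none; bids=[#3:5@97 #4:8@96] asks=[-]
After op 6 [order #5] limit_buy(price=95, qty=9): fills=none; bids=[#3:5@97 #4:8@96 #5:9@95] asks=[-]
After op 7 [order #6] limit_buy(price=96, qty=4): fills=none; bids=[#3:5@97 #4:8@96 #6:4@96 #5:9@95] asks=[-]
After op 8 [order #7] limit_buy(price=101, qty=1): fills=none; bids=[#7:1@101 #3:5@97 #4:8@96 #6:4@96 #5:9@95] asks=[-]
After op 9 [order #8] market_sell(qty=4): fills=#7x#8:1@101 #3x#8:3@97; bids=[#3:2@97 #4:8@96 #6:4@96 #5:9@95] asks=[-]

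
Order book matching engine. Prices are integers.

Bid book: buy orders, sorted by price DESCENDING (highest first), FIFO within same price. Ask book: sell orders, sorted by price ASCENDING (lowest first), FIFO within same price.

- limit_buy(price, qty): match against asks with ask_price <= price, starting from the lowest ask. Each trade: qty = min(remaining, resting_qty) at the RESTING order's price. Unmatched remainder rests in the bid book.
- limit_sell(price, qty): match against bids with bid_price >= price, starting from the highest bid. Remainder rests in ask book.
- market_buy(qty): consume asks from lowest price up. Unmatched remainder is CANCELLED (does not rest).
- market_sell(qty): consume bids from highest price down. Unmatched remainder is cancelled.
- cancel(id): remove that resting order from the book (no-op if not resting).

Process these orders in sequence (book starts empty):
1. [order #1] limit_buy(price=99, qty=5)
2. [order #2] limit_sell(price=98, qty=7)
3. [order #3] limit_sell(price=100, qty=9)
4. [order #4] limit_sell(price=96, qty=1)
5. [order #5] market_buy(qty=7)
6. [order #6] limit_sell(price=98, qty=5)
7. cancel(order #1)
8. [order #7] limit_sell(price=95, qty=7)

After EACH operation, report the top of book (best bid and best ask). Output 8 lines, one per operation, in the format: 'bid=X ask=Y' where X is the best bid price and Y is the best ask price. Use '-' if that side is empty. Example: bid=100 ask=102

Answer: bid=99 ask=-
bid=- ask=98
bid=- ask=98
bid=- ask=96
bid=- ask=100
bid=- ask=98
bid=- ask=98
bid=- ask=95

Derivation:
After op 1 [order #1] limit_buy(price=99, qty=5): fills=none; bids=[#1:5@99] asks=[-]
After op 2 [order #2] limit_sell(price=98, qty=7): fills=#1x#2:5@99; bids=[-] asks=[#2:2@98]
After op 3 [order #3] limit_sell(price=100, qty=9): fills=none; bids=[-] asks=[#2:2@98 #3:9@100]
After op 4 [order #4] limit_sell(price=96, qty=1): fills=none; bids=[-] asks=[#4:1@96 #2:2@98 #3:9@100]
After op 5 [order #5] market_buy(qty=7): fills=#5x#4:1@96 #5x#2:2@98 #5x#3:4@100; bids=[-] asks=[#3:5@100]
After op 6 [order #6] limit_sell(price=98, qty=5): fills=none; bids=[-] asks=[#6:5@98 #3:5@100]
After op 7 cancel(order #1): fills=none; bids=[-] asks=[#6:5@98 #3:5@100]
After op 8 [order #7] limit_sell(price=95, qty=7): fills=none; bids=[-] asks=[#7:7@95 #6:5@98 #3:5@100]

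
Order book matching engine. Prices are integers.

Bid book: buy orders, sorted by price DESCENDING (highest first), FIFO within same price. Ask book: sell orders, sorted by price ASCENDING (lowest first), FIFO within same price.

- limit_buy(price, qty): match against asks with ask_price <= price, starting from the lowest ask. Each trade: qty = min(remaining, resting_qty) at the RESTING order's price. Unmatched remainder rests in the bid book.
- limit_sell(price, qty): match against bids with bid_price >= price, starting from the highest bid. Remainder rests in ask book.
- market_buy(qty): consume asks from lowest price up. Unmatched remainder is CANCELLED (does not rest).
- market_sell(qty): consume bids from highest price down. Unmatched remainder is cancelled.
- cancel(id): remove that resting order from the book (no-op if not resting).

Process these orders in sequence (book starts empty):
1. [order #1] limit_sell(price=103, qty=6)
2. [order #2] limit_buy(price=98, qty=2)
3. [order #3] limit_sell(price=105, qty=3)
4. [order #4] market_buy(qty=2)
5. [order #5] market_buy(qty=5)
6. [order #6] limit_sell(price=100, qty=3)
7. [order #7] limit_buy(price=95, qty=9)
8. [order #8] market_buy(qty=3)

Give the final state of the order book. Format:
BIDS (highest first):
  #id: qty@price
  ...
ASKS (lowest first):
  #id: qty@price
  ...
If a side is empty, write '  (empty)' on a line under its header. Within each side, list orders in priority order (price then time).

After op 1 [order #1] limit_sell(price=103, qty=6): fills=none; bids=[-] asks=[#1:6@103]
After op 2 [order #2] limit_buy(price=98, qty=2): fills=none; bids=[#2:2@98] asks=[#1:6@103]
After op 3 [order #3] limit_sell(price=105, qty=3): fills=none; bids=[#2:2@98] asks=[#1:6@103 #3:3@105]
After op 4 [order #4] market_buy(qty=2): fills=#4x#1:2@103; bids=[#2:2@98] asks=[#1:4@103 #3:3@105]
After op 5 [order #5] market_buy(qty=5): fills=#5x#1:4@103 #5x#3:1@105; bids=[#2:2@98] asks=[#3:2@105]
After op 6 [order #6] limit_sell(price=100, qty=3): fills=none; bids=[#2:2@98] asks=[#6:3@100 #3:2@105]
After op 7 [order #7] limit_buy(price=95, qty=9): fills=none; bids=[#2:2@98 #7:9@95] asks=[#6:3@100 #3:2@105]
After op 8 [order #8] market_buy(qty=3): fills=#8x#6:3@100; bids=[#2:2@98 #7:9@95] asks=[#3:2@105]

Answer: BIDS (highest first):
  #2: 2@98
  #7: 9@95
ASKS (lowest first):
  #3: 2@105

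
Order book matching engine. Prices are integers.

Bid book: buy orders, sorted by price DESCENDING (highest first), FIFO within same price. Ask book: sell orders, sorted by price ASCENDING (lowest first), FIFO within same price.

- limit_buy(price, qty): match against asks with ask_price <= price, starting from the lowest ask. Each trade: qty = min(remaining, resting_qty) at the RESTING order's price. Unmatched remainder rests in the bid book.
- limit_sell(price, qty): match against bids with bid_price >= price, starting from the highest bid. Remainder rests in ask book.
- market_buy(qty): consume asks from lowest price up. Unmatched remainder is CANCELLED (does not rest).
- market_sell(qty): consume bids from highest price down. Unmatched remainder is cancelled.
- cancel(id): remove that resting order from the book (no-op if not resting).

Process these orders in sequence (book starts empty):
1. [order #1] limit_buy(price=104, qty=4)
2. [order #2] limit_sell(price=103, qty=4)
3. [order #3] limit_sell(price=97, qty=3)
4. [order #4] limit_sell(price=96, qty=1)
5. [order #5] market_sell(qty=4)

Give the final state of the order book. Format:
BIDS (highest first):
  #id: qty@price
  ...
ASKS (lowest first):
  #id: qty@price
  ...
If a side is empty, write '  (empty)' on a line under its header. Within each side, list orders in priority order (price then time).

After op 1 [order #1] limit_buy(price=104, qty=4): fills=none; bids=[#1:4@104] asks=[-]
After op 2 [order #2] limit_sell(price=103, qty=4): fills=#1x#2:4@104; bids=[-] asks=[-]
After op 3 [order #3] limit_sell(price=97, qty=3): fills=none; bids=[-] asks=[#3:3@97]
After op 4 [order #4] limit_sell(price=96, qty=1): fills=none; bids=[-] asks=[#4:1@96 #3:3@97]
After op 5 [order #5] market_sell(qty=4): fills=none; bids=[-] asks=[#4:1@96 #3:3@97]

Answer: BIDS (highest first):
  (empty)
ASKS (lowest first):
  #4: 1@96
  #3: 3@97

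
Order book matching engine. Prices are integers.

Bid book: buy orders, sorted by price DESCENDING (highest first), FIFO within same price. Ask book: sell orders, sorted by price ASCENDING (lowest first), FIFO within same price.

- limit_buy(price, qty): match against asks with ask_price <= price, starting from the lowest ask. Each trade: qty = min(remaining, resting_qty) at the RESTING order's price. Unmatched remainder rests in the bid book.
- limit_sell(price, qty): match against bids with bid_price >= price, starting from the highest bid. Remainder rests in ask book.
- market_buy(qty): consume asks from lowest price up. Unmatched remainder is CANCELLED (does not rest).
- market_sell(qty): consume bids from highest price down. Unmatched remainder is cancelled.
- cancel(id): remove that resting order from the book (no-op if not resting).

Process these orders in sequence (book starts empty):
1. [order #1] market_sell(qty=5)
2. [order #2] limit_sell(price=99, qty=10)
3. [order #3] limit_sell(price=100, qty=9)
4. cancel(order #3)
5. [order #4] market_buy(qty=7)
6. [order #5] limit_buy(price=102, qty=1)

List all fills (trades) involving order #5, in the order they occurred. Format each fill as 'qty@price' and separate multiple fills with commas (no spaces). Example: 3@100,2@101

Answer: 1@99

Derivation:
After op 1 [order #1] market_sell(qty=5): fills=none; bids=[-] asks=[-]
After op 2 [order #2] limit_sell(price=99, qty=10): fills=none; bids=[-] asks=[#2:10@99]
After op 3 [order #3] limit_sell(price=100, qty=9): fills=none; bids=[-] asks=[#2:10@99 #3:9@100]
After op 4 cancel(order #3): fills=none; bids=[-] asks=[#2:10@99]
After op 5 [order #4] market_buy(qty=7): fills=#4x#2:7@99; bids=[-] asks=[#2:3@99]
After op 6 [order #5] limit_buy(price=102, qty=1): fills=#5x#2:1@99; bids=[-] asks=[#2:2@99]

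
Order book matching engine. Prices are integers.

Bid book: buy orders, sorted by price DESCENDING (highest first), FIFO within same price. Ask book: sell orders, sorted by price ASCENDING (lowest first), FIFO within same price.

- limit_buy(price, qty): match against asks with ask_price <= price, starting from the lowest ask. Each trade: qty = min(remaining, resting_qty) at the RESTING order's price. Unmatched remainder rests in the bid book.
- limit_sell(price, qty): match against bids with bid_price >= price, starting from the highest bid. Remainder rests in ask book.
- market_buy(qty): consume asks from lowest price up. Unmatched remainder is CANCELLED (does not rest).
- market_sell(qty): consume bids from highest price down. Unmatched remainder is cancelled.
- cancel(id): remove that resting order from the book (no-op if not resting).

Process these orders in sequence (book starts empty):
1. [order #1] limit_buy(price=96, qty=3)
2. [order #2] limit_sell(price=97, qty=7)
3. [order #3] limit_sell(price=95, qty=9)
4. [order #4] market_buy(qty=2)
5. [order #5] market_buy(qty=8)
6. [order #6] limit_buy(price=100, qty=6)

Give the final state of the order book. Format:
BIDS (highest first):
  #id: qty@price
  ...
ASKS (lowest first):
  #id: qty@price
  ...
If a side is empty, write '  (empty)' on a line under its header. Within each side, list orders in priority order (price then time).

After op 1 [order #1] limit_buy(price=96, qty=3): fills=none; bids=[#1:3@96] asks=[-]
After op 2 [order #2] limit_sell(price=97, qty=7): fills=none; bids=[#1:3@96] asks=[#2:7@97]
After op 3 [order #3] limit_sell(price=95, qty=9): fills=#1x#3:3@96; bids=[-] asks=[#3:6@95 #2:7@97]
After op 4 [order #4] market_buy(qty=2): fills=#4x#3:2@95; bids=[-] asks=[#3:4@95 #2:7@97]
After op 5 [order #5] market_buy(qty=8): fills=#5x#3:4@95 #5x#2:4@97; bids=[-] asks=[#2:3@97]
After op 6 [order #6] limit_buy(price=100, qty=6): fills=#6x#2:3@97; bids=[#6:3@100] asks=[-]

Answer: BIDS (highest first):
  #6: 3@100
ASKS (lowest first):
  (empty)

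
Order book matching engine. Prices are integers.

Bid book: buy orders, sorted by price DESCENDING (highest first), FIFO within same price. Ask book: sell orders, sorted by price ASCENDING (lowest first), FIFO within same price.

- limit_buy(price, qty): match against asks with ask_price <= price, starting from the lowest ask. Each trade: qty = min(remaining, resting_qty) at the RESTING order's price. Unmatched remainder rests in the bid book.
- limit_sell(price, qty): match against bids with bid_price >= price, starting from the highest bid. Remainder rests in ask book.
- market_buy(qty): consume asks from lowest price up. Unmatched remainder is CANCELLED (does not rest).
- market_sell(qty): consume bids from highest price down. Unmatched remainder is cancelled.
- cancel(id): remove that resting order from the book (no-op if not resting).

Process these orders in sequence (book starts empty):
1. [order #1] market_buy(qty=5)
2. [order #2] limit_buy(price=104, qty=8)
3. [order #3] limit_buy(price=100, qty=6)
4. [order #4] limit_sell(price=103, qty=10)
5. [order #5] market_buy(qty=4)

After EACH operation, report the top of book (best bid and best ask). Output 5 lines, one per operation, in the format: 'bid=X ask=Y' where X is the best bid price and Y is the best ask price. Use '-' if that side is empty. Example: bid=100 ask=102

Answer: bid=- ask=-
bid=104 ask=-
bid=104 ask=-
bid=100 ask=103
bid=100 ask=-

Derivation:
After op 1 [order #1] market_buy(qty=5): fills=none; bids=[-] asks=[-]
After op 2 [order #2] limit_buy(price=104, qty=8): fills=none; bids=[#2:8@104] asks=[-]
After op 3 [order #3] limit_buy(price=100, qty=6): fills=none; bids=[#2:8@104 #3:6@100] asks=[-]
After op 4 [order #4] limit_sell(price=103, qty=10): fills=#2x#4:8@104; bids=[#3:6@100] asks=[#4:2@103]
After op 5 [order #5] market_buy(qty=4): fills=#5x#4:2@103; bids=[#3:6@100] asks=[-]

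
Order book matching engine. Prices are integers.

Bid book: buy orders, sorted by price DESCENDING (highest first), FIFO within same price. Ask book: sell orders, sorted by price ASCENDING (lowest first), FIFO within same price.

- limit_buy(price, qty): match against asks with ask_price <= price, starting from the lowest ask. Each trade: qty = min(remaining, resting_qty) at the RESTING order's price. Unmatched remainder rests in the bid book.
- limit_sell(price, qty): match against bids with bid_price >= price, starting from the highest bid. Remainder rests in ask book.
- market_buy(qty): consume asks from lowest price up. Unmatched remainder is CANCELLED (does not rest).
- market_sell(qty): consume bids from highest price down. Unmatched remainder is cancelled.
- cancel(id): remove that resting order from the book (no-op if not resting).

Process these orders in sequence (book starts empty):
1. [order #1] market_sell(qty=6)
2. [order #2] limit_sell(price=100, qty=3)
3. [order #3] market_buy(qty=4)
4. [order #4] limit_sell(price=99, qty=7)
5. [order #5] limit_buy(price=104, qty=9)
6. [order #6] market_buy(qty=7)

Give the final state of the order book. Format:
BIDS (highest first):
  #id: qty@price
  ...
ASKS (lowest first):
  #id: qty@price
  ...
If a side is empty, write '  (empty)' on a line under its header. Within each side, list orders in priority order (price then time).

Answer: BIDS (highest first):
  #5: 2@104
ASKS (lowest first):
  (empty)

Derivation:
After op 1 [order #1] market_sell(qty=6): fills=none; bids=[-] asks=[-]
After op 2 [order #2] limit_sell(price=100, qty=3): fills=none; bids=[-] asks=[#2:3@100]
After op 3 [order #3] market_buy(qty=4): fills=#3x#2:3@100; bids=[-] asks=[-]
After op 4 [order #4] limit_sell(price=99, qty=7): fills=none; bids=[-] asks=[#4:7@99]
After op 5 [order #5] limit_buy(price=104, qty=9): fills=#5x#4:7@99; bids=[#5:2@104] asks=[-]
After op 6 [order #6] market_buy(qty=7): fills=none; bids=[#5:2@104] asks=[-]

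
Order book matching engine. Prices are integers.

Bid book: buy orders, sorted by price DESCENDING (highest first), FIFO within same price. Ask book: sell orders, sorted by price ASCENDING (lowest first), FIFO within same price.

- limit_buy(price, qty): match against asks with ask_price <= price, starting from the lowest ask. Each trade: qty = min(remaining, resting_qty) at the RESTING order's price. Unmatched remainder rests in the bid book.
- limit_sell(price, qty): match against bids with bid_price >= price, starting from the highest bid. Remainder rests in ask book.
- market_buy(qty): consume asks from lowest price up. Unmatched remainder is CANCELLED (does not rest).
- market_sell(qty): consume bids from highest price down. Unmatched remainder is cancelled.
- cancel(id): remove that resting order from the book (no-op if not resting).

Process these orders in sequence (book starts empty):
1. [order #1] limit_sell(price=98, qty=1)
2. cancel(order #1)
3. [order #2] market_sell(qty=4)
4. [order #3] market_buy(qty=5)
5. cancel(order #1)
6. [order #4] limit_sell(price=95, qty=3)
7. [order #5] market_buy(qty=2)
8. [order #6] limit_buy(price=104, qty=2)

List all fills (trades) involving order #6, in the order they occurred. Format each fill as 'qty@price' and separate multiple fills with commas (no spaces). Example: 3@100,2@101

Answer: 1@95

Derivation:
After op 1 [order #1] limit_sell(price=98, qty=1): fills=none; bids=[-] asks=[#1:1@98]
After op 2 cancel(order #1): fills=none; bids=[-] asks=[-]
After op 3 [order #2] market_sell(qty=4): fills=none; bids=[-] asks=[-]
After op 4 [order #3] market_buy(qty=5): fills=none; bids=[-] asks=[-]
After op 5 cancel(order #1): fills=none; bids=[-] asks=[-]
After op 6 [order #4] limit_sell(price=95, qty=3): fills=none; bids=[-] asks=[#4:3@95]
After op 7 [order #5] market_buy(qty=2): fills=#5x#4:2@95; bids=[-] asks=[#4:1@95]
After op 8 [order #6] limit_buy(price=104, qty=2): fills=#6x#4:1@95; bids=[#6:1@104] asks=[-]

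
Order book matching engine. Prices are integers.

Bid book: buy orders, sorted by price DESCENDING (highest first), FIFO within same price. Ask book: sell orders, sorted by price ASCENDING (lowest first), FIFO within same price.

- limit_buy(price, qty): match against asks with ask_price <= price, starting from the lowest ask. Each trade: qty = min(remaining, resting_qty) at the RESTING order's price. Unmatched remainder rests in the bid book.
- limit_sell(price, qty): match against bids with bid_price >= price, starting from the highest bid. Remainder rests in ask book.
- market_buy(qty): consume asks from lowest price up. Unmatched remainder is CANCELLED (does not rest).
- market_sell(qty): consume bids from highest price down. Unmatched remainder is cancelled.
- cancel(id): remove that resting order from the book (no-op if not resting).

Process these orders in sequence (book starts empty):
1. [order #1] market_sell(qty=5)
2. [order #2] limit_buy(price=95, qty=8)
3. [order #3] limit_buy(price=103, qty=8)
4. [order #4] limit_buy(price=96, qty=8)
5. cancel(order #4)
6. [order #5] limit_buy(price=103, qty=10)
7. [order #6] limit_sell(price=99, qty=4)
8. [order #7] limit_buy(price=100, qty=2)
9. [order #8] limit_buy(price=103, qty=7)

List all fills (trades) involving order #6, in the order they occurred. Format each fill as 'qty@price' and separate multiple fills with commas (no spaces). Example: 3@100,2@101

Answer: 4@103

Derivation:
After op 1 [order #1] market_sell(qty=5): fills=none; bids=[-] asks=[-]
After op 2 [order #2] limit_buy(price=95, qty=8): fills=none; bids=[#2:8@95] asks=[-]
After op 3 [order #3] limit_buy(price=103, qty=8): fills=none; bids=[#3:8@103 #2:8@95] asks=[-]
After op 4 [order #4] limit_buy(price=96, qty=8): fills=none; bids=[#3:8@103 #4:8@96 #2:8@95] asks=[-]
After op 5 cancel(order #4): fills=none; bids=[#3:8@103 #2:8@95] asks=[-]
After op 6 [order #5] limit_buy(price=103, qty=10): fills=none; bids=[#3:8@103 #5:10@103 #2:8@95] asks=[-]
After op 7 [order #6] limit_sell(price=99, qty=4): fills=#3x#6:4@103; bids=[#3:4@103 #5:10@103 #2:8@95] asks=[-]
After op 8 [order #7] limit_buy(price=100, qty=2): fills=none; bids=[#3:4@103 #5:10@103 #7:2@100 #2:8@95] asks=[-]
After op 9 [order #8] limit_buy(price=103, qty=7): fills=none; bids=[#3:4@103 #5:10@103 #8:7@103 #7:2@100 #2:8@95] asks=[-]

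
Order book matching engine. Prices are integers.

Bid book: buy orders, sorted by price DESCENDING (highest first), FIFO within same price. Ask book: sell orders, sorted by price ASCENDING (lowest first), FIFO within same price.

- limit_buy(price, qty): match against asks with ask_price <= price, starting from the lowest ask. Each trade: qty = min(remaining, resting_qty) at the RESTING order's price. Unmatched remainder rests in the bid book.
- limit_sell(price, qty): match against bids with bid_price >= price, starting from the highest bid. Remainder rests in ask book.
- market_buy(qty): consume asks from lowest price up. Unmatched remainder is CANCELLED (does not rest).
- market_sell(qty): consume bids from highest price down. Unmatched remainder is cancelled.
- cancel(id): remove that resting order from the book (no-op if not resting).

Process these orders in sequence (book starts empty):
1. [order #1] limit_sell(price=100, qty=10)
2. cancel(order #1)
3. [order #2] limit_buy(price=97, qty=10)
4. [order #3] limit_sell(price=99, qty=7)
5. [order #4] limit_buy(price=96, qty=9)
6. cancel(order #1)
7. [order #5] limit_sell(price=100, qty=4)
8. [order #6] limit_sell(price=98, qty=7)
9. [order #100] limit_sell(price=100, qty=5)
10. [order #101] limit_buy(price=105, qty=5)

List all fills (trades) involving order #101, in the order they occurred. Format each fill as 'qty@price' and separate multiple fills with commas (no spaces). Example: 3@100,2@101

After op 1 [order #1] limit_sell(price=100, qty=10): fills=none; bids=[-] asks=[#1:10@100]
After op 2 cancel(order #1): fills=none; bids=[-] asks=[-]
After op 3 [order #2] limit_buy(price=97, qty=10): fills=none; bids=[#2:10@97] asks=[-]
After op 4 [order #3] limit_sell(price=99, qty=7): fills=none; bids=[#2:10@97] asks=[#3:7@99]
After op 5 [order #4] limit_buy(price=96, qty=9): fills=none; bids=[#2:10@97 #4:9@96] asks=[#3:7@99]
After op 6 cancel(order #1): fills=none; bids=[#2:10@97 #4:9@96] asks=[#3:7@99]
After op 7 [order #5] limit_sell(price=100, qty=4): fills=none; bids=[#2:10@97 #4:9@96] asks=[#3:7@99 #5:4@100]
After op 8 [order #6] limit_sell(price=98, qty=7): fills=none; bids=[#2:10@97 #4:9@96] asks=[#6:7@98 #3:7@99 #5:4@100]
After op 9 [order #100] limit_sell(price=100, qty=5): fills=none; bids=[#2:10@97 #4:9@96] asks=[#6:7@98 #3:7@99 #5:4@100 #100:5@100]
After op 10 [order #101] limit_buy(price=105, qty=5): fills=#101x#6:5@98; bids=[#2:10@97 #4:9@96] asks=[#6:2@98 #3:7@99 #5:4@100 #100:5@100]

Answer: 5@98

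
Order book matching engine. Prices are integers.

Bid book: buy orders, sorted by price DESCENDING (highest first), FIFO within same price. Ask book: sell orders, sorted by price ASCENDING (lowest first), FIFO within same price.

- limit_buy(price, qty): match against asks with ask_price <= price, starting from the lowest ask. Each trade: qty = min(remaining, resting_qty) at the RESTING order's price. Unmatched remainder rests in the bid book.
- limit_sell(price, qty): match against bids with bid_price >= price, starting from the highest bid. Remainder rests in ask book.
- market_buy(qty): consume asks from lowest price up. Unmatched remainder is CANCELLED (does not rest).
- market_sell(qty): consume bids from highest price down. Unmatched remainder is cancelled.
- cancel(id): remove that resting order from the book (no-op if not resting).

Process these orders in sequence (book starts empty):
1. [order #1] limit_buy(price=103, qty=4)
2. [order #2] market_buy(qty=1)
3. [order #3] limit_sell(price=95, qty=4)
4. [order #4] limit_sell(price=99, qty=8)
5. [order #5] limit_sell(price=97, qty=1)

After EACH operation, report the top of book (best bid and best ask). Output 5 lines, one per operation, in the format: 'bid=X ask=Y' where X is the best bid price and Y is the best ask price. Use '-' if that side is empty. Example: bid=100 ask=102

After op 1 [order #1] limit_buy(price=103, qty=4): fills=none; bids=[#1:4@103] asks=[-]
After op 2 [order #2] market_buy(qty=1): fills=none; bids=[#1:4@103] asks=[-]
After op 3 [order #3] limit_sell(price=95, qty=4): fills=#1x#3:4@103; bids=[-] asks=[-]
After op 4 [order #4] limit_sell(price=99, qty=8): fills=none; bids=[-] asks=[#4:8@99]
After op 5 [order #5] limit_sell(price=97, qty=1): fills=none; bids=[-] asks=[#5:1@97 #4:8@99]

Answer: bid=103 ask=-
bid=103 ask=-
bid=- ask=-
bid=- ask=99
bid=- ask=97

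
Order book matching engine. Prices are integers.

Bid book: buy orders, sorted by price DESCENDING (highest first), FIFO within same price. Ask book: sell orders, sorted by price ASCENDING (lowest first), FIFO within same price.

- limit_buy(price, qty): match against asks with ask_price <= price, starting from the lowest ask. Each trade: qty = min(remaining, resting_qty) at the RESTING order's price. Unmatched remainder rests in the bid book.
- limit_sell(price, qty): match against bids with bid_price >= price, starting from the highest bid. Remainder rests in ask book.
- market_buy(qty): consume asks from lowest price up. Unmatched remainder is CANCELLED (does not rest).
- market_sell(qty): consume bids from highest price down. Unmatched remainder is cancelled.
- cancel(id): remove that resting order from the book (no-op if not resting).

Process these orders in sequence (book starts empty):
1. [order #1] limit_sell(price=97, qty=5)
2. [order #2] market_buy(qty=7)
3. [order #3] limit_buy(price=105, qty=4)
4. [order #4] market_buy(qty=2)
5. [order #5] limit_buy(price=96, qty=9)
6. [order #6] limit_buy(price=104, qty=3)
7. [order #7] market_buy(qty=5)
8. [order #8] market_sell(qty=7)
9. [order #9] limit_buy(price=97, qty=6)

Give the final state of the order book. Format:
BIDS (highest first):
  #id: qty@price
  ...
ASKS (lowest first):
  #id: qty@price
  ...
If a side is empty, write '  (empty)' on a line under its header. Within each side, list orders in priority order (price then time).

Answer: BIDS (highest first):
  #9: 6@97
  #5: 9@96
ASKS (lowest first):
  (empty)

Derivation:
After op 1 [order #1] limit_sell(price=97, qty=5): fills=none; bids=[-] asks=[#1:5@97]
After op 2 [order #2] market_buy(qty=7): fills=#2x#1:5@97; bids=[-] asks=[-]
After op 3 [order #3] limit_buy(price=105, qty=4): fills=none; bids=[#3:4@105] asks=[-]
After op 4 [order #4] market_buy(qty=2): fills=none; bids=[#3:4@105] asks=[-]
After op 5 [order #5] limit_buy(price=96, qty=9): fills=none; bids=[#3:4@105 #5:9@96] asks=[-]
After op 6 [order #6] limit_buy(price=104, qty=3): fills=none; bids=[#3:4@105 #6:3@104 #5:9@96] asks=[-]
After op 7 [order #7] market_buy(qty=5): fills=none; bids=[#3:4@105 #6:3@104 #5:9@96] asks=[-]
After op 8 [order #8] market_sell(qty=7): fills=#3x#8:4@105 #6x#8:3@104; bids=[#5:9@96] asks=[-]
After op 9 [order #9] limit_buy(price=97, qty=6): fills=none; bids=[#9:6@97 #5:9@96] asks=[-]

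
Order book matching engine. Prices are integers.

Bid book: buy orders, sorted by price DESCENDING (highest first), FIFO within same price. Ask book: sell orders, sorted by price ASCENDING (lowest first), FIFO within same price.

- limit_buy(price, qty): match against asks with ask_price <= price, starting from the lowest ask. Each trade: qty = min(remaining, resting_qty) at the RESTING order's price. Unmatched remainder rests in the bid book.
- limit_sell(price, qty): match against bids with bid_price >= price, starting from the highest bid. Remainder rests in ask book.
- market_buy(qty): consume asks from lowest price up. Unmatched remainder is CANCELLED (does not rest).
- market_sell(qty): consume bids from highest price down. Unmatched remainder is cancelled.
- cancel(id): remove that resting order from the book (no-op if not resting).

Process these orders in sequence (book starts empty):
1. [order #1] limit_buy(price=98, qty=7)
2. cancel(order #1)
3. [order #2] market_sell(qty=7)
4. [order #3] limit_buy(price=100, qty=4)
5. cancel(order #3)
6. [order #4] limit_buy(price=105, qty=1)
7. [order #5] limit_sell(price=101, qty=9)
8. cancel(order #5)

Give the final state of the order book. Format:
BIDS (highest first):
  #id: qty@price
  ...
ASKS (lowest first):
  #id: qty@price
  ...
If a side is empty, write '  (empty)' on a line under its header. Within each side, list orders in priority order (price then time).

After op 1 [order #1] limit_buy(price=98, qty=7): fills=none; bids=[#1:7@98] asks=[-]
After op 2 cancel(order #1): fills=none; bids=[-] asks=[-]
After op 3 [order #2] market_sell(qty=7): fills=none; bids=[-] asks=[-]
After op 4 [order #3] limit_buy(price=100, qty=4): fills=none; bids=[#3:4@100] asks=[-]
After op 5 cancel(order #3): fills=none; bids=[-] asks=[-]
After op 6 [order #4] limit_buy(price=105, qty=1): fills=none; bids=[#4:1@105] asks=[-]
After op 7 [order #5] limit_sell(price=101, qty=9): fills=#4x#5:1@105; bids=[-] asks=[#5:8@101]
After op 8 cancel(order #5): fills=none; bids=[-] asks=[-]

Answer: BIDS (highest first):
  (empty)
ASKS (lowest first):
  (empty)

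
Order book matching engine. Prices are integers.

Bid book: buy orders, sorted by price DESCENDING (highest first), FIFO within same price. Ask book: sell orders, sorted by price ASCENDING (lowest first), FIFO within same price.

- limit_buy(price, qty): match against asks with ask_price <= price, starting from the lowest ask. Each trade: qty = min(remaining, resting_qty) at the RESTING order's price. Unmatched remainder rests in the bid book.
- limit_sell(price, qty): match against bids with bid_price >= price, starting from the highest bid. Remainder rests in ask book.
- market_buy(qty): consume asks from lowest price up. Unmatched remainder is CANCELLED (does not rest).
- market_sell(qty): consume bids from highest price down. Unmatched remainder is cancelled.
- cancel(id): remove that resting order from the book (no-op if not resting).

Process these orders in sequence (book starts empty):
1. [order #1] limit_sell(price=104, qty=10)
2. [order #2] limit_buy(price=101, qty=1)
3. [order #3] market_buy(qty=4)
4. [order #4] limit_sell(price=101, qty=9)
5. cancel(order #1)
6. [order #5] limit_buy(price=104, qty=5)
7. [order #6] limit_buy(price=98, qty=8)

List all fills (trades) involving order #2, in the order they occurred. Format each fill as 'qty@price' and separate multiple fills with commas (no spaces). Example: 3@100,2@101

After op 1 [order #1] limit_sell(price=104, qty=10): fills=none; bids=[-] asks=[#1:10@104]
After op 2 [order #2] limit_buy(price=101, qty=1): fills=none; bids=[#2:1@101] asks=[#1:10@104]
After op 3 [order #3] market_buy(qty=4): fills=#3x#1:4@104; bids=[#2:1@101] asks=[#1:6@104]
After op 4 [order #4] limit_sell(price=101, qty=9): fills=#2x#4:1@101; bids=[-] asks=[#4:8@101 #1:6@104]
After op 5 cancel(order #1): fills=none; bids=[-] asks=[#4:8@101]
After op 6 [order #5] limit_buy(price=104, qty=5): fills=#5x#4:5@101; bids=[-] asks=[#4:3@101]
After op 7 [order #6] limit_buy(price=98, qty=8): fills=none; bids=[#6:8@98] asks=[#4:3@101]

Answer: 1@101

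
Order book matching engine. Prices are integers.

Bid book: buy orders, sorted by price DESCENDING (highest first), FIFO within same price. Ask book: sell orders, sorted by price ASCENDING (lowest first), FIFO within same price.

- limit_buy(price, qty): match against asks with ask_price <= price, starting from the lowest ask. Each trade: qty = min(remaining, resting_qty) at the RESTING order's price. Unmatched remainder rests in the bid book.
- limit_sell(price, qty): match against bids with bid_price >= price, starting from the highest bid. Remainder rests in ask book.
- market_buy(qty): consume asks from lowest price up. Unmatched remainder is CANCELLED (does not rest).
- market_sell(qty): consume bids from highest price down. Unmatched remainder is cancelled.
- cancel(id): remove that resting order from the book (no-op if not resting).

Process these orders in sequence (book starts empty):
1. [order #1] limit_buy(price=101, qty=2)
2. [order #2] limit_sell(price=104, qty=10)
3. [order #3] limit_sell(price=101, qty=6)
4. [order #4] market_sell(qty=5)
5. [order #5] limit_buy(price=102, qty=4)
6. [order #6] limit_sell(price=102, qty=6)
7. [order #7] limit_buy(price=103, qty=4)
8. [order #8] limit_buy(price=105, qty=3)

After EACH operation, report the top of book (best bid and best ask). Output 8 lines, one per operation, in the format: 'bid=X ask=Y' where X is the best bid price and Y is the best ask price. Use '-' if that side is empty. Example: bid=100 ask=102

Answer: bid=101 ask=-
bid=101 ask=104
bid=- ask=101
bid=- ask=101
bid=- ask=104
bid=- ask=102
bid=- ask=102
bid=- ask=104

Derivation:
After op 1 [order #1] limit_buy(price=101, qty=2): fills=none; bids=[#1:2@101] asks=[-]
After op 2 [order #2] limit_sell(price=104, qty=10): fills=none; bids=[#1:2@101] asks=[#2:10@104]
After op 3 [order #3] limit_sell(price=101, qty=6): fills=#1x#3:2@101; bids=[-] asks=[#3:4@101 #2:10@104]
After op 4 [order #4] market_sell(qty=5): fills=none; bids=[-] asks=[#3:4@101 #2:10@104]
After op 5 [order #5] limit_buy(price=102, qty=4): fills=#5x#3:4@101; bids=[-] asks=[#2:10@104]
After op 6 [order #6] limit_sell(price=102, qty=6): fills=none; bids=[-] asks=[#6:6@102 #2:10@104]
After op 7 [order #7] limit_buy(price=103, qty=4): fills=#7x#6:4@102; bids=[-] asks=[#6:2@102 #2:10@104]
After op 8 [order #8] limit_buy(price=105, qty=3): fills=#8x#6:2@102 #8x#2:1@104; bids=[-] asks=[#2:9@104]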